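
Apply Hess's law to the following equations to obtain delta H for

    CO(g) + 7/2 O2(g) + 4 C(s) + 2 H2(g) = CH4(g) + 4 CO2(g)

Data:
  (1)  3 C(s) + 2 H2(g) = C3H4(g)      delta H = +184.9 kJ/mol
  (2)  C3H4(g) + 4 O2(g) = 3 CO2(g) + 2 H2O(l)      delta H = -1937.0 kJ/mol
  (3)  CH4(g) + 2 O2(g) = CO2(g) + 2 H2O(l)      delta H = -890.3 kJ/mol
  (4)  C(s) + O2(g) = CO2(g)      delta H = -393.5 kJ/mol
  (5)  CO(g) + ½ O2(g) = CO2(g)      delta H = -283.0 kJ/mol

(1) as written: +184.9 kJ/mol
(2) as written: -1937.0 kJ/mol
(3) reversed: +890.3 kJ/mol
(4) as written: -393.5 kJ/mol
(5) as written: -283.0 kJ/mol
delta H = (+184.9) + (-1937.0) + (+890.3) + (-393.5) + (-283.0) = -1538.3 kJ/mol

delta H = -1538.3 kJ/mol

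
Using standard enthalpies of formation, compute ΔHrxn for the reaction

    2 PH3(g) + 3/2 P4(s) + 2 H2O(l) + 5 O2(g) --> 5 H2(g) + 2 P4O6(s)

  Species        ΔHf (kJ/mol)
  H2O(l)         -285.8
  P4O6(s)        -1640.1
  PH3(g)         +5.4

ΔHrxn = -2719.4 kJ/mol

ΔH°rxn = Σ nΔHf°(products) − Σ nΔHf°(reactants).
Products: 5·(+0.0) + 2·(-1640.1) = -3280.2
Reactants: 2·(+5.4) + 3/2·(+0.0) + 2·(-285.8) + 5·(+0.0) = -560.8
ΔHrxn = (-3280.2) − (-560.8) = -2719.4 kJ/mol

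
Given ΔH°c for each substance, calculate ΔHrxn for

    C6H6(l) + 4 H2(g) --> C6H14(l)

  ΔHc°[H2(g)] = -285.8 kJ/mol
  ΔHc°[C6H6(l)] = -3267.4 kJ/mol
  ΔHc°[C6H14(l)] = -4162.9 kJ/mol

ΔHrxn = -247.7 kJ/mol

Using ΔH = Σ nΔHc°(reactants) − Σ nΔHc°(products):
= [1·(-3267.4) + 4·(-285.8)] − [1·(-4162.9)]
= -247.7 kJ/mol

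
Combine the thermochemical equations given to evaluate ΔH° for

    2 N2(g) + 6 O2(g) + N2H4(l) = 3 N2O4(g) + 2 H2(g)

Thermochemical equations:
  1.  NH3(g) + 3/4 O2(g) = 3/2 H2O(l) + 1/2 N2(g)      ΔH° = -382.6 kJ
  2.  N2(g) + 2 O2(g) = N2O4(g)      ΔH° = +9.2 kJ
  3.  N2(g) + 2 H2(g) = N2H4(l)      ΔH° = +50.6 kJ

eq. 1: not needed.
eq. 2 × 3: (3)·(+9.2) = +27.6 kJ
eq. 3 reversed: -50.6 kJ
By Hess's law, ΔH° = (3)·(+9.2) + (-1)·(+50.6) = -23.0 kJ

ΔH° = -23.0 kJ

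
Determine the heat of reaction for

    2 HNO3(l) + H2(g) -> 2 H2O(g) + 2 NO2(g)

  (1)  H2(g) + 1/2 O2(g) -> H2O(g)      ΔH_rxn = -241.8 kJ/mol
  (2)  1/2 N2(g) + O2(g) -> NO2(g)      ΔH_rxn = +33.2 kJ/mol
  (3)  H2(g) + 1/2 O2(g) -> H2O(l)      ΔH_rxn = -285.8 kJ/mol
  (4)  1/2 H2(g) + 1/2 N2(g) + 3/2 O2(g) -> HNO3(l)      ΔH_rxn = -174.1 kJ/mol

(1) × 2 (scale by 2 for the 2 H2O(g)): (2)·(-241.8) = -483.6 kJ/mol
(2) × 2 (×2 to match 2 NO2(g) in the target): (2)·(+33.2) = +66.4 kJ/mol
(3): not needed (H2O(l) appears nowhere else).
(4) reversed and × 2 (HNO3(l) must end up as a reactant; ×2 to match 2 HNO3(l) in the target): (-2)·(-174.1) = +348.2 kJ/mol
Combining the equations, ΔH_rxn = (-483.6) + (+66.4) + (+348.2) = -69.0 kJ/mol

ΔH_rxn = -69.0 kJ/mol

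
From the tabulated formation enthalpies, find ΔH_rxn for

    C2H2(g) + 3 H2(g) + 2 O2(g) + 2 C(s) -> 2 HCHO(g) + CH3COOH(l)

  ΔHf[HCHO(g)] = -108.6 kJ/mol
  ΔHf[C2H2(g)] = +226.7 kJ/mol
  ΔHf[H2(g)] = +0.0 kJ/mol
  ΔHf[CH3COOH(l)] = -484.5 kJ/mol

ΔH°rxn = Σ nΔHf°(products) − Σ nΔHf°(reactants).
Products: 2·(-108.6) + 1·(-484.5) = -701.7
Reactants: 1·(+226.7) + 3·(+0.0) + 2·(+0.0) + 2·(+0.0) = +226.7
ΔH_rxn = (-701.7) − (+226.7) = -928.4 kJ/mol

ΔH_rxn = -928.4 kJ/mol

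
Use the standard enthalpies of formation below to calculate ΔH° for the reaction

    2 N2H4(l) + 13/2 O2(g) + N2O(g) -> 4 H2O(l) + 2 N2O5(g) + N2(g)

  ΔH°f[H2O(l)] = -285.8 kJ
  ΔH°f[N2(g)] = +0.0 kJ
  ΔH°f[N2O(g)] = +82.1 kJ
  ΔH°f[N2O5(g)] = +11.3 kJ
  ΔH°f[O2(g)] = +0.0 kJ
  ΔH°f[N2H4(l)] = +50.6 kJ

ΔH° = -1303.9 kJ

ΔH°rxn = Σ nΔHf°(products) − Σ nΔHf°(reactants).
Products: 4·(-285.8) + 2·(+11.3) + 1·(+0.0) = -1120.6
Reactants: 2·(+50.6) + 13/2·(+0.0) + 1·(+82.1) = +183.3
ΔH° = (-1120.6) − (+183.3) = -1303.9 kJ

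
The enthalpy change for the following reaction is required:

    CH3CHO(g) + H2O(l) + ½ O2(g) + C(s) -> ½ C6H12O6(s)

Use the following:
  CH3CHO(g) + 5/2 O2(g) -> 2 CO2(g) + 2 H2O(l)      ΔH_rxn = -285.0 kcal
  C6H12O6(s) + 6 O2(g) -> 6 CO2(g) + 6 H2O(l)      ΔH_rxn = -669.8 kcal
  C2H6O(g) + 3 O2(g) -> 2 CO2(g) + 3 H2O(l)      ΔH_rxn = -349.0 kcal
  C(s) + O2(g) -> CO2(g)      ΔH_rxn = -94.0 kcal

ΔH_rxn = -44.1 kcal

equation 1 as written: -285.0 kcal
equation 2 reversed and × 1/2: (-1/2)·(-669.8) = +334.9 kcal
equation 3: not needed.
equation 4 as written: -94.0 kcal
ΔH_rxn = (1)·(-285.0) + (-1/2)·(-669.8) + (1)·(-94.0) = -44.1 kcal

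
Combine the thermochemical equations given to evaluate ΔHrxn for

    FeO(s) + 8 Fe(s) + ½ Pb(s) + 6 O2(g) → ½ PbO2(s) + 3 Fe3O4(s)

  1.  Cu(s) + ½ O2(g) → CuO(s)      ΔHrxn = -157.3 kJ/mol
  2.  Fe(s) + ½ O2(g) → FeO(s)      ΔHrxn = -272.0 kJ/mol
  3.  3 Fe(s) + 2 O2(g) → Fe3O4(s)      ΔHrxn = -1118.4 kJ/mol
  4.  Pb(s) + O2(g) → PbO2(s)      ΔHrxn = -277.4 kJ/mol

ΔHrxn = -3221.9 kJ/mol

eq. 1: not needed.
eq. 2 reversed: +272.0 kJ/mol
eq. 3 × 3: (3)·(-1118.4) = -3355.2 kJ/mol
eq. 4 × 1/2: (1/2)·(-277.4) = -138.7 kJ/mol
ΔHrxn = (-1)·(-272.0) + (3)·(-1118.4) + (1/2)·(-277.4) = -3221.9 kJ/mol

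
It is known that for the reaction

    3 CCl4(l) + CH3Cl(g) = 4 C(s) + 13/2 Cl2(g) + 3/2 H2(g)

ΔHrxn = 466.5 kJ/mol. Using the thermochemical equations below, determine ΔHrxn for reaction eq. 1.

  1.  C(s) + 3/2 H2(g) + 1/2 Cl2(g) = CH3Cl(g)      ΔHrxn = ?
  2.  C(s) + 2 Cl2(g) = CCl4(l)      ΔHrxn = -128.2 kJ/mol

ΔHrxn = -81.9 kJ/mol

eq. 1 reversed: contributes −x
eq. 2 reversed and × 3: (-3)·(-128.2) = +384.6 kJ/mol
+466.5 = (+384.6) − x
x = (+466.5 − (+384.6)) / (-1) = -81.9 kJ/mol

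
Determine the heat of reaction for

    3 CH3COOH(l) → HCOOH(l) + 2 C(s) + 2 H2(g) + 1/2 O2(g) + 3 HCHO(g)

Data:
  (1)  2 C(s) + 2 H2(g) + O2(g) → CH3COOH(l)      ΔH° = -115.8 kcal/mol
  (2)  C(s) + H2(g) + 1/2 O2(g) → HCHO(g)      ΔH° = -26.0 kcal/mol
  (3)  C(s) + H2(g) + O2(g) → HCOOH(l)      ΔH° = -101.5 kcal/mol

(1) reversed and × 3 (reverse to put CH3COOH(l) on the reactant side; scale by 3 for the 3 CH3COOH(l)): (-3)·(-115.8) = +347.4 kcal/mol
(2) × 3 (×3 to match 3 HCHO(g) in the target): (3)·(-26.0) = -78.0 kcal/mol
(3) as written (HCOOH(l) already on the product side): -101.5 kcal/mol
Combining the equations, ΔH° = (-3)·(-115.8) + (3)·(-26.0) + (1)·(-101.5) = 167.9 kcal/mol

ΔH° = 167.9 kcal/mol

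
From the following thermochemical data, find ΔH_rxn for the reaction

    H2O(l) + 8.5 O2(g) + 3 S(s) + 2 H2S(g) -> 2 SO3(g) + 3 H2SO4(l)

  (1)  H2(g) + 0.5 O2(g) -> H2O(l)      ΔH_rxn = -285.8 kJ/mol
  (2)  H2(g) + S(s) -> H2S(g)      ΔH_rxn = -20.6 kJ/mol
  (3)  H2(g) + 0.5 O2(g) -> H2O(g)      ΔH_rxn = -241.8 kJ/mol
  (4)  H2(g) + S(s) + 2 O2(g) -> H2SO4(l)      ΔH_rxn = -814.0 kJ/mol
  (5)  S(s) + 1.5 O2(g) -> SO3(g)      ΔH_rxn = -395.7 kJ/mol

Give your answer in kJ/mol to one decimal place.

ΔH_rxn = -2906.4 kJ/mol

(1) reversed (H2O(l) must end up as a reactant): +285.8 kJ/mol
(2) reversed and × 2 (reverse to put H2S(g) on the reactant side; scale by 2 for the 2 H2S(g)): (-2)·(-20.6) = +41.2 kJ/mol
(3): not needed (H2O(g) appears nowhere else).
(4) × 3 (×3 to match 3 H2SO4(l) in the target): (3)·(-814.0) = -2442.0 kJ/mol
(5) × 2 (scale by 2 for the 2 SO3(g)): (2)·(-395.7) = -791.4 kJ/mol
ΔH_rxn = (+285.8) + (+41.2) + (-2442.0) + (-791.4) = -2906.4 kJ/mol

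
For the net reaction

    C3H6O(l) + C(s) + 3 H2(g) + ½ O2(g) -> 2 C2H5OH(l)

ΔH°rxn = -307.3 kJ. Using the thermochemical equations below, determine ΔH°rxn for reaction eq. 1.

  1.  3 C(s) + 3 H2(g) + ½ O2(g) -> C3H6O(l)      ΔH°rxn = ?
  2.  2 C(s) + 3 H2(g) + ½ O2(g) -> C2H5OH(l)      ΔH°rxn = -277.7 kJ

eq. 1 reversed: contributes −x
eq. 2 × 2: (2)·(-277.7) = -555.4 kJ
-307.3 = (-555.4) − x
x = (-307.3 − (-555.4)) / (-1) = -248.1 kJ

ΔH°rxn = -248.1 kJ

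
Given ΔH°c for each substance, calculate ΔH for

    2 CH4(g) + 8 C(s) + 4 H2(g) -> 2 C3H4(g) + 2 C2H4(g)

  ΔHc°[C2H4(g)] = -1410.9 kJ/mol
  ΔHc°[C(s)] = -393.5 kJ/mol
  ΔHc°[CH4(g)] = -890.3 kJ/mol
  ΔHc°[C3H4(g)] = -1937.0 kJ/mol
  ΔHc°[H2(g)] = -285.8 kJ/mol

Using ΔH = Σ nΔHc°(reactants) − Σ nΔHc°(products):
= [2·(-890.3) + 8·(-393.5) + 4·(-285.8)] − [2·(-1937.0) + 2·(-1410.9)]
= 624.0 kJ/mol

ΔH = 624.0 kJ/mol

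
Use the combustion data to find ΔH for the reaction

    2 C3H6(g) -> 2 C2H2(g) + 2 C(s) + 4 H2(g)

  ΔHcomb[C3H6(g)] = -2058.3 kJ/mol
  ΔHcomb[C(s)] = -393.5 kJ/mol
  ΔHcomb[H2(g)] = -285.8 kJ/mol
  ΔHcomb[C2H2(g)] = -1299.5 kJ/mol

ΔH = 412.6 kJ/mol

With combustion enthalpies, reactants minus products:
= [2·(-2058.3)] − [2·(-1299.5) + 2·(-393.5) + 4·(-285.8)]
= 412.6 kJ/mol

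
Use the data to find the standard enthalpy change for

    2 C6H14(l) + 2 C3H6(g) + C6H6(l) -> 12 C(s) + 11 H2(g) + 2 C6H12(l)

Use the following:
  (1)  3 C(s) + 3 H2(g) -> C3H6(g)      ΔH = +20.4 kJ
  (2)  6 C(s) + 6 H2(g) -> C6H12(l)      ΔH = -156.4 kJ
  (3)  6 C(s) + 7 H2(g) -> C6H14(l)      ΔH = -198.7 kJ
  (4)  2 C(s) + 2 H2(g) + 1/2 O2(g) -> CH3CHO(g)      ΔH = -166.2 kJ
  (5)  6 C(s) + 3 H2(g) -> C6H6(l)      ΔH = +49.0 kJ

ΔH = -5.2 kJ

(1) reversed and × 2 (reverse to put C3H6(g) on the reactant side; scale by 2 for the 2 C3H6(g)): (-2)·(+20.4) = -40.8 kJ
(2) × 2 (×2 to match 2 C6H12(l) in the target): (2)·(-156.4) = -312.8 kJ
(3) reversed and × 2 (C6H14(l) must end up as a reactant; scale by 2 for the 2 C6H14(l)): (-2)·(-198.7) = +397.4 kJ
(4): not needed (CH3CHO(g) appears nowhere else).
(5) reversed (C6H6(l) must end up as a reactant): -49.0 kJ
Summing the manipulated equations, ΔH = (-40.8) + (-312.8) + (+397.4) + (-49.0) = -5.2 kJ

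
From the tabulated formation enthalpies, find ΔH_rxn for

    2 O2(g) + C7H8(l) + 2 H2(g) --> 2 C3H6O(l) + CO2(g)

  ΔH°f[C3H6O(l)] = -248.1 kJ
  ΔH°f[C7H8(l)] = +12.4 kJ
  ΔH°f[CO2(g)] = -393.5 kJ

Products: 2·(-248.1) + 1·(-393.5) = -889.7
Reactants: 2·(+0.0) + 1·(+12.4) + 2·(+0.0) = +12.4
ΔH_rxn = (-889.7) − (+12.4) = -902.1 kJ

ΔH_rxn = -902.1 kJ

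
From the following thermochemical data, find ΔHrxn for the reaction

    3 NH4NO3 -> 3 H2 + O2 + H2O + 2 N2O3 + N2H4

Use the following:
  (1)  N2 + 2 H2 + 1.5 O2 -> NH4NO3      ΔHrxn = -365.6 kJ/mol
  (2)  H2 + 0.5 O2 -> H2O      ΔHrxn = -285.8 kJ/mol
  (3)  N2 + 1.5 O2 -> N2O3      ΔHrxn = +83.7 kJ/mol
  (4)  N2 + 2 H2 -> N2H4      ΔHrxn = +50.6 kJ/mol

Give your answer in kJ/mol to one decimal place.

ΔHrxn = 1029.0 kJ/mol

(1) reversed and × 3 (reverse to put NH4NO3 on the reactant side; scale by 3 for the 3 NH4NO3): (-3)·(-365.6) = +1096.8 kJ/mol
(2) as written (H2O already on the product side): -285.8 kJ/mol
(3) × 2 (×2 to match 2 N2O3 in the target): (2)·(+83.7) = +167.4 kJ/mol
(4) as written (N2H4 already on the product side): +50.6 kJ/mol
ΔHrxn = (+1096.8) + (-285.8) + (+167.4) + (+50.6) = 1029.0 kJ/mol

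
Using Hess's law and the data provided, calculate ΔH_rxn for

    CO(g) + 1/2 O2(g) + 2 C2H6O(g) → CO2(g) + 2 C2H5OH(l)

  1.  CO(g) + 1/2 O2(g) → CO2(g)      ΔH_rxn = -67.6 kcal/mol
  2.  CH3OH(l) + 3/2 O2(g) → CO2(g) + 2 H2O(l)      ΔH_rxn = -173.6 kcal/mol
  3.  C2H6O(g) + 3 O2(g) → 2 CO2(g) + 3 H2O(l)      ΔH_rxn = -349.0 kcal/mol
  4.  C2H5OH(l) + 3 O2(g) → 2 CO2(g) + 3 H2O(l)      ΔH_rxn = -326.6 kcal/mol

ΔH_rxn = -112.4 kcal/mol

eq. 1 as written: -67.6 kcal/mol
eq. 2: not needed.
eq. 3 × 2: (2)·(-349.0) = -698.0 kcal/mol
eq. 4 reversed and × 2: (-2)·(-326.6) = +653.2 kcal/mol
By Hess's law, ΔH_rxn = (1)·(-67.6) + (2)·(-349.0) + (-2)·(-326.6) = -112.4 kcal/mol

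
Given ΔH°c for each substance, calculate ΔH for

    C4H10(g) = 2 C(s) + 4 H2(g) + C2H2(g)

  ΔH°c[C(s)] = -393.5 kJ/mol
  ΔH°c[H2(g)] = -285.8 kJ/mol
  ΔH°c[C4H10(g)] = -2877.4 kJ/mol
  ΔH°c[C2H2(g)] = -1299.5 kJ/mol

With combustion enthalpies, reactants minus products:
= [1·(-2877.4)] − [2·(-393.5) + 4·(-285.8) + 1·(-1299.5)]
= 352.3 kJ/mol

ΔH = 352.3 kJ/mol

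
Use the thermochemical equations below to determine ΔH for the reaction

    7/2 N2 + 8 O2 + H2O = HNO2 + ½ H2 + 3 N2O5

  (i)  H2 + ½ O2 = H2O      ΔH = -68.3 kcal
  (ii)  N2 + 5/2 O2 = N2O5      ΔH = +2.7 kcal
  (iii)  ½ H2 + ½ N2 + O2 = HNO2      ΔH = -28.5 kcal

ΔH = 47.9 kcal

(i) reversed (reverse to put H2O on the reactant side): +68.3 kcal
(ii) × 3 (×3 to match 3 N2O5 in the target): (3)·(+2.7) = +8.1 kcal
(iii) as written (HNO2 already on the product side): -28.5 kcal
ΔH = (+68.3) + (+8.1) + (-28.5) = 47.9 kcal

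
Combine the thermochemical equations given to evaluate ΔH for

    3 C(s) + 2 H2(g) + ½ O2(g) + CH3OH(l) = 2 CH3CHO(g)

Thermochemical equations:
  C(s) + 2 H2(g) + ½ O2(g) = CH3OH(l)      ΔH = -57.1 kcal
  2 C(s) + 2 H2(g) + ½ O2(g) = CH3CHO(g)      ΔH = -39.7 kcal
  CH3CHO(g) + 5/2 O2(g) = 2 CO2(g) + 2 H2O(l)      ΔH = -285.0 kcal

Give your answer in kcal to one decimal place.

equation 1 reversed: +57.1 kcal
equation 2 × 2: (2)·(-39.7) = -79.4 kcal
equation 3: not needed.
Combining the equations, ΔH = (+57.1) + (-79.4) = -22.3 kcal

ΔH = -22.3 kcal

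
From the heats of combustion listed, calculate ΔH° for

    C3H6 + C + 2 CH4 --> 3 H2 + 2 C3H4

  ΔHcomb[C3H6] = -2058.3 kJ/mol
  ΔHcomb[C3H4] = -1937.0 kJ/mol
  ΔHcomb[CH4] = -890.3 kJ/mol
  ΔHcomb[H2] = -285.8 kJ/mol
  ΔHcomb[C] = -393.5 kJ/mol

ΔH° = 499.0 kJ/mol

Using ΔH = Σ nΔHc°(reactants) − Σ nΔHc°(products):
= [1·(-2058.3) + 1·(-393.5) + 2·(-890.3)] − [3·(-285.8) + 2·(-1937.0)]
= 499.0 kJ/mol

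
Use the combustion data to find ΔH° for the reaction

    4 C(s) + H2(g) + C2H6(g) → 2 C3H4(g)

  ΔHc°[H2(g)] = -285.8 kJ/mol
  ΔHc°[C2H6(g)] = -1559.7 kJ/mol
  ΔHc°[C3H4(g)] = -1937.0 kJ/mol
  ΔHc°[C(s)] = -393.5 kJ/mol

ΔH° = 454.5 kJ/mol

Using ΔH = Σ nΔHc°(reactants) − Σ nΔHc°(products):
= [4·(-393.5) + 1·(-285.8) + 1·(-1559.7)] − [2·(-1937.0)]
= 454.5 kJ/mol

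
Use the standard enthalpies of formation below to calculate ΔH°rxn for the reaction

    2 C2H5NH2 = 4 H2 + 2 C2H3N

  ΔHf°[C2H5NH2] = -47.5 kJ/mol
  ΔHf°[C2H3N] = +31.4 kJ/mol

Products: 4·(+0.0) + 2·(+31.4) = +62.8
Reactants: 2·(-47.5) = -95.0
ΔH°rxn = (+62.8) − (-95.0) = 157.8 kJ/mol

ΔH°rxn = 157.8 kJ/mol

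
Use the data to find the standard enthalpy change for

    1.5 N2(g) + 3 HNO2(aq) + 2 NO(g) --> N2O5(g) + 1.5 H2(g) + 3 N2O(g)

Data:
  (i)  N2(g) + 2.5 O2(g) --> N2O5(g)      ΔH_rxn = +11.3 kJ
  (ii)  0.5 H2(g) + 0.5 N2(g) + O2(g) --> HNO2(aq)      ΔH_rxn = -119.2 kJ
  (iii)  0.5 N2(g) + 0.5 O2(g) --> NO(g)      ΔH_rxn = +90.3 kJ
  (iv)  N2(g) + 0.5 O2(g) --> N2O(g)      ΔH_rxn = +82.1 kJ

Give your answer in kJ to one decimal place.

ΔH_rxn = 434.6 kJ

(i) as written (N2O5(g) already on the product side): +11.3 kJ
(ii) reversed and × 3 (HNO2(aq) must end up as a reactant; scale by 3 for the 3 HNO2(aq)): (-3)·(-119.2) = +357.6 kJ
(iii) reversed and × 2 (reverse to put NO(g) on the reactant side; scale by 2 for the 2 NO(g)): (-2)·(+90.3) = -180.6 kJ
(iv) × 3 (×3 to match 3 N2O(g) in the target): (3)·(+82.1) = +246.3 kJ
ΔH_rxn = (1)·(+11.3) + (-3)·(-119.2) + (-2)·(+90.3) + (3)·(+82.1) = 434.6 kJ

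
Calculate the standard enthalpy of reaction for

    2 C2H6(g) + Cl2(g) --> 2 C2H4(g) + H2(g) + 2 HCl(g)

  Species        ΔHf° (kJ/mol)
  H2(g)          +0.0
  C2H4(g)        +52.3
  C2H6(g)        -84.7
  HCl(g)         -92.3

Products: 2·(+52.3) + 1·(+0.0) + 2·(-92.3) = -80.0
Reactants: 2·(-84.7) + 1·(+0.0) = -169.4
ΔH_rxn = (-80.0) − (-169.4) = 89.4 kJ/mol

ΔH_rxn = 89.4 kJ/mol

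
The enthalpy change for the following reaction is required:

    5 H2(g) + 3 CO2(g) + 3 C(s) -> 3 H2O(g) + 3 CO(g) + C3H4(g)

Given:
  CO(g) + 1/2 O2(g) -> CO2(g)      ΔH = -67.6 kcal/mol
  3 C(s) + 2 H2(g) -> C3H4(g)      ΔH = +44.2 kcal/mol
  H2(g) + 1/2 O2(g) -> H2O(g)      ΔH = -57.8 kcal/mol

ΔH = 73.6 kcal/mol

equation 1 reversed and × 3: (-3)·(-67.6) = +202.8 kcal/mol
equation 2 as written: +44.2 kcal/mol
equation 3 × 3: (3)·(-57.8) = -173.4 kcal/mol
ΔH = (+202.8) + (+44.2) + (-173.4) = 73.6 kcal/mol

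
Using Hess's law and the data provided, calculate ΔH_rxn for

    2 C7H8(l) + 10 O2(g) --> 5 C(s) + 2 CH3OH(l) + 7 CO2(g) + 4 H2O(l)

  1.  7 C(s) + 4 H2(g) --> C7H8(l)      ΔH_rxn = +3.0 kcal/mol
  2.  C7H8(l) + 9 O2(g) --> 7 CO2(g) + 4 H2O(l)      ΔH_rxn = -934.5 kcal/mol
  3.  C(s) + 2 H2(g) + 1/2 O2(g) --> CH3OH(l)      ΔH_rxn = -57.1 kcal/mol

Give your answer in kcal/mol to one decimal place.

ΔH_rxn = -1051.7 kcal/mol

eq. 1 reversed: -3.0 kcal/mol
eq. 2 as written (CO2(g) already on the product side): -934.5 kcal/mol
eq. 3 × 2 (scale by 2 for the 2 CH3OH(l)): (2)·(-57.1) = -114.2 kcal/mol
Combining the equations, ΔH_rxn = (-1)·(+3.0) + (1)·(-934.5) + (2)·(-57.1) = -1051.7 kcal/mol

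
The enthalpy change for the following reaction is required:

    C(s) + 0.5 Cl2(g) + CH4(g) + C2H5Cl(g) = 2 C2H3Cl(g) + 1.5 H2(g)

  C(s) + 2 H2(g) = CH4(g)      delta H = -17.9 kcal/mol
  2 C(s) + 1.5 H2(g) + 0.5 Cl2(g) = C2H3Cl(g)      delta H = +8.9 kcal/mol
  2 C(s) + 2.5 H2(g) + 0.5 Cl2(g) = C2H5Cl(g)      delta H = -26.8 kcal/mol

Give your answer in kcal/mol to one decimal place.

delta H = 62.5 kcal/mol

equation 1 reversed: +17.9 kcal/mol
equation 2 × 2: (2)·(+8.9) = +17.8 kcal/mol
equation 3 reversed: +26.8 kcal/mol
By Hess's law, delta H = (+17.9) + (+17.8) + (+26.8) = 62.5 kcal/mol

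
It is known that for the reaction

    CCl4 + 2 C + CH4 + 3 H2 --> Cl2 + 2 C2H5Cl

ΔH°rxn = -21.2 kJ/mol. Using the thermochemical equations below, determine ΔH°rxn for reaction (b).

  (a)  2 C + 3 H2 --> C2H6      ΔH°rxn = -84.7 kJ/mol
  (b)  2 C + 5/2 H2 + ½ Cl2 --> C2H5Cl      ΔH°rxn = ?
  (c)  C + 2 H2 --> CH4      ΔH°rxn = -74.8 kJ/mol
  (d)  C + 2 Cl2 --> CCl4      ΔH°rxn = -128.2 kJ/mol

ΔH°rxn = -112.1 kJ/mol

(a): not needed (C2H6 appears nowhere else).
(b) × 2 (scale by 2 for the 2 C2H5Cl): contributes 2·x
(c) reversed (reverse to put CH4 on the reactant side): +74.8 kJ/mol
(d) reversed (reverse to put CCl4 on the reactant side): +128.2 kJ/mol
-21.2 = (+74.8) + (+128.2) + 2·x
x = (-21.2 − (+203.0)) / (2) = -112.1 kJ/mol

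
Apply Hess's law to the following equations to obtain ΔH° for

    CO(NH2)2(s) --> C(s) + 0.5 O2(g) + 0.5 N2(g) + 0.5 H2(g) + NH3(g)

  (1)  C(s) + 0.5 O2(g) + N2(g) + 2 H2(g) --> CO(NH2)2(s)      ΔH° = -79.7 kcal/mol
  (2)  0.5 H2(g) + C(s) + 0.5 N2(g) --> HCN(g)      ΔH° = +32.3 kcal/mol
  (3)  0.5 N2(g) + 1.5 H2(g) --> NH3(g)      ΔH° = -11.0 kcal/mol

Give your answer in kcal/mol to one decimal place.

ΔH° = 68.7 kcal/mol

(1) reversed: +79.7 kcal/mol
(2): not needed.
(3) as written: -11.0 kcal/mol
Summing the manipulated equations, ΔH° = (-1)·(-79.7) + (1)·(-11.0) = 68.7 kcal/mol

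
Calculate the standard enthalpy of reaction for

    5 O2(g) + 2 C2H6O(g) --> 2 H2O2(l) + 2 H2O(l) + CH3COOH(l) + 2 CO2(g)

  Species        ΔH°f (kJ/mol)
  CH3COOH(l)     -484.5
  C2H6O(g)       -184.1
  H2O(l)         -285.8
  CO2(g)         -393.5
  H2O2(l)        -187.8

ΔH°rxn = -1850.5 kJ/mol

Products: 2·(-187.8) + 2·(-285.8) + 1·(-484.5) + 2·(-393.5) = -2218.7
Reactants: 5·(+0.0) + 2·(-184.1) = -368.2
ΔH°rxn = (-2218.7) − (-368.2) = -1850.5 kJ/mol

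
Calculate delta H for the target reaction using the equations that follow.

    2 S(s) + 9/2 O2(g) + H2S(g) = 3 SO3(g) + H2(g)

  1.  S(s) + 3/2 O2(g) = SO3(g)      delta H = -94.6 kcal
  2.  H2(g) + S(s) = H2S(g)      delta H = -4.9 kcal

eq. 1 × 3 (scale by 3 for the 3 SO3(g)): (3)·(-94.6) = -283.8 kcal
eq. 2 reversed (H2S(g) must end up as a reactant): +4.9 kcal
Combining the equations, delta H = (-283.8) + (+4.9) = -278.9 kcal

delta H = -278.9 kcal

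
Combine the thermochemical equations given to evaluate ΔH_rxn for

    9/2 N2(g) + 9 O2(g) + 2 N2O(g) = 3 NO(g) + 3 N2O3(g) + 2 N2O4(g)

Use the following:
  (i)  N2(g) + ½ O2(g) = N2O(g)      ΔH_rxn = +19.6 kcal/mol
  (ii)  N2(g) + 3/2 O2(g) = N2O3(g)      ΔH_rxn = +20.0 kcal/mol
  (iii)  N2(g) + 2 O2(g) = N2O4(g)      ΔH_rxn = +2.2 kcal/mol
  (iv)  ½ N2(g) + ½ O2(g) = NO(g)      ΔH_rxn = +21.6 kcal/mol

ΔH_rxn = 90.0 kcal/mol

(i) reversed and × 2: (-2)·(+19.6) = -39.2 kcal/mol
(ii) × 3: (3)·(+20.0) = +60.0 kcal/mol
(iii) × 2: (2)·(+2.2) = +4.4 kcal/mol
(iv) × 3: (3)·(+21.6) = +64.8 kcal/mol
Since enthalpy is a state function, ΔH_rxn = (-2)·(+19.6) + (3)·(+20.0) + (2)·(+2.2) + (3)·(+21.6) = 90.0 kcal/mol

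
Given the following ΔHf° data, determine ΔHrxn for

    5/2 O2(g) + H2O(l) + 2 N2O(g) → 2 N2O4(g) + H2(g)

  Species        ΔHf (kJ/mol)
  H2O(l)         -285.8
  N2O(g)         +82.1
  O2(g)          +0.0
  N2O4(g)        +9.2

Products: 2·(+9.2) + 1·(+0.0) = +18.4
Reactants: 5/2·(+0.0) + 1·(-285.8) + 2·(+82.1) = -121.6
ΔHrxn = (+18.4) − (-121.6) = 140.0 kJ/mol

ΔHrxn = 140.0 kJ/mol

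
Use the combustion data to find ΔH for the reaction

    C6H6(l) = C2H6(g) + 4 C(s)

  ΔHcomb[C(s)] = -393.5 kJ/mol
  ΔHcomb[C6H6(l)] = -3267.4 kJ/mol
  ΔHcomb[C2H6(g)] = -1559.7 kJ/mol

Using ΔH = Σ nΔHc°(reactants) − Σ nΔHc°(products):
= [1·(-3267.4)] − [1·(-1559.7) + 4·(-393.5)]
= -133.7 kJ/mol

ΔH = -133.7 kJ/mol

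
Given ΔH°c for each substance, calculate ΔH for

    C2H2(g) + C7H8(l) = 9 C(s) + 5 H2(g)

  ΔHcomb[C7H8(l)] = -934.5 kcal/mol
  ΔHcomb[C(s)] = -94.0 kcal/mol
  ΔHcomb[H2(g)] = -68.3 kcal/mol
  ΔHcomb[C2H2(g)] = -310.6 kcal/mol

Using ΔH = Σ nΔHc°(reactants) − Σ nΔHc°(products):
= [1·(-310.6) + 1·(-934.5)] − [9·(-94.0) + 5·(-68.3)]
= -57.6 kcal/mol

ΔH = -57.6 kcal/mol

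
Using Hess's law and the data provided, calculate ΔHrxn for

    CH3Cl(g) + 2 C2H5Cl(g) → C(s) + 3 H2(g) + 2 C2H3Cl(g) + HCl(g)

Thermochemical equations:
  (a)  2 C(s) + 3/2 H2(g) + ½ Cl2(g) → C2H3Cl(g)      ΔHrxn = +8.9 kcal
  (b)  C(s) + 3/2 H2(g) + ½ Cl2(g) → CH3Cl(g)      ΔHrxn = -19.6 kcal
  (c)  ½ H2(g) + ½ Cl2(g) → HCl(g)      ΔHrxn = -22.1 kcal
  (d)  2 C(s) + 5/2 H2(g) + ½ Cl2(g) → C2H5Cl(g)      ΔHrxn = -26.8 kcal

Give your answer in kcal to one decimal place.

(a) × 2: (2)·(+8.9) = +17.8 kcal
(b) reversed: +19.6 kcal
(c) as written: -22.1 kcal
(d) reversed and × 2: (-2)·(-26.8) = +53.6 kcal
By Hess's law, ΔHrxn = (+17.8) + (+19.6) + (-22.1) + (+53.6) = 68.9 kcal

ΔHrxn = 68.9 kcal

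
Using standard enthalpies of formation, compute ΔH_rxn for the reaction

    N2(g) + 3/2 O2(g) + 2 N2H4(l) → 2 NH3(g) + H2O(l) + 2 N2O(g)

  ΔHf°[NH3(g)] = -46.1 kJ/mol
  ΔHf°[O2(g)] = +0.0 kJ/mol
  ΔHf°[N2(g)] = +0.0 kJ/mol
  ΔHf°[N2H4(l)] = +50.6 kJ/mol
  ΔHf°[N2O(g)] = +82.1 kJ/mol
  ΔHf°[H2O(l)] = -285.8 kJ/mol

ΔH°rxn = Σ nΔHf°(products) − Σ nΔHf°(reactants).
Products: 2·(-46.1) + 1·(-285.8) + 2·(+82.1) = -213.8
Reactants: 1·(+0.0) + 3/2·(+0.0) + 2·(+50.6) = +101.2
ΔH_rxn = (-213.8) − (+101.2) = -315.0 kJ/mol

ΔH_rxn = -315.0 kJ/mol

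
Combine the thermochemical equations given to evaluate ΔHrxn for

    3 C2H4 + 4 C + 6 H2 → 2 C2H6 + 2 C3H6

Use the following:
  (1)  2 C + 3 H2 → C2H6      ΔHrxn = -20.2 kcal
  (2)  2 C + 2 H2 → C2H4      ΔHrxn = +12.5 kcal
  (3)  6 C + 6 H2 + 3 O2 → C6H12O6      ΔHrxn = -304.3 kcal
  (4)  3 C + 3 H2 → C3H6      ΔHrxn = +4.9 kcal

ΔHrxn = -68.1 kcal

(1) × 2: (2)·(-20.2) = -40.4 kcal
(2) reversed and × 3: (-3)·(+12.5) = -37.5 kcal
(3): not needed.
(4) × 2: (2)·(+4.9) = +9.8 kcal
By Hess's law, ΔHrxn = (-40.4) + (-37.5) + (+9.8) = -68.1 kcal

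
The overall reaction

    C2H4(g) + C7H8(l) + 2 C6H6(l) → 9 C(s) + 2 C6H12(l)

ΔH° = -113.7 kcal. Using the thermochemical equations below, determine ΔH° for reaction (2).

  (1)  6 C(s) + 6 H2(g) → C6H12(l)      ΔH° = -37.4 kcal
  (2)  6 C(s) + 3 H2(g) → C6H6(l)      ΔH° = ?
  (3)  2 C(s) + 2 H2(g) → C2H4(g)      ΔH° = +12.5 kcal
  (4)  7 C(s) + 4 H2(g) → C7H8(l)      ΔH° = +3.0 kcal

(1) × 2: (2)·(-37.4) = -74.8 kcal
(2) reversed and × 2: contributes −2·x
(3) reversed: -12.5 kcal
(4) reversed: -3.0 kcal
-113.7 = (-74.8) + (-12.5) + (-3.0) − 2·x
x = (-113.7 − (-90.3)) / (-2) = 11.7 kcal

ΔH° = 11.7 kcal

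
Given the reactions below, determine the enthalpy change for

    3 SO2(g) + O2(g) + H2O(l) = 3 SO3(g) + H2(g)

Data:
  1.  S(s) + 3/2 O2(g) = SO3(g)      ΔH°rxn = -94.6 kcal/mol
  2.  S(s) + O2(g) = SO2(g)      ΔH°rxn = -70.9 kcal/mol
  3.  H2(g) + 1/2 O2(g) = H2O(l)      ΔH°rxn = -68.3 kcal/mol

ΔH°rxn = -2.8 kcal/mol

eq. 1 × 3 (scale by 3 for the 3 SO3(g)): (3)·(-94.6) = -283.8 kcal/mol
eq. 2 reversed and × 3 (SO2(g) must end up as a reactant; scale by 3 for the 3 SO2(g)): (-3)·(-70.9) = +212.7 kcal/mol
eq. 3 reversed (H2O(l) must end up as a reactant): +68.3 kcal/mol
ΔH°rxn = (-283.8) + (+212.7) + (+68.3) = -2.8 kcal/mol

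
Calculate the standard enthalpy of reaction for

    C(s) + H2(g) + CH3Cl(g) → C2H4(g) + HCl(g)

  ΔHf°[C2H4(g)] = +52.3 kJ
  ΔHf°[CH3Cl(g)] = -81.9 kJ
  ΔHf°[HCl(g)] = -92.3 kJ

Products: 1·(+52.3) + 1·(-92.3) = -40.0
Reactants: 1·(+0.0) + 1·(+0.0) + 1·(-81.9) = -81.9
ΔH°rxn = (-40.0) − (-81.9) = 41.9 kJ

ΔH°rxn = 41.9 kJ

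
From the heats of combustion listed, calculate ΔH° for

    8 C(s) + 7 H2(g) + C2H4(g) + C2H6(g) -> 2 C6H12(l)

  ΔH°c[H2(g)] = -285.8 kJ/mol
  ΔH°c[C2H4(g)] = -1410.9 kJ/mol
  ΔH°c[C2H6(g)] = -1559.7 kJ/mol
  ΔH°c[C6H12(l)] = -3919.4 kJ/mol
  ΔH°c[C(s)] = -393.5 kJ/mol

ΔH° = -280.4 kJ/mol

Using ΔH = Σ nΔHc°(reactants) − Σ nΔHc°(products):
= [8·(-393.5) + 7·(-285.8) + 1·(-1410.9) + 1·(-1559.7)] − [2·(-3919.4)]
= -280.4 kJ/mol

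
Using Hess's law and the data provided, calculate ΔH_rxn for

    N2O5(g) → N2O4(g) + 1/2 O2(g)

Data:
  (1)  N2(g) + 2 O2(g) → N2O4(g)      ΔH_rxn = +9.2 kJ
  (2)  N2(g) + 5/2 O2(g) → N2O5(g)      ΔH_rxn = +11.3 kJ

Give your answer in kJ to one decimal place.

ΔH_rxn = -2.1 kJ

(1) as written (N2O4(g) already on the product side): +9.2 kJ
(2) reversed (N2O5(g) must end up as a reactant): -11.3 kJ
Combining the equations, ΔH_rxn = (1)·(+9.2) + (-1)·(+11.3) = -2.1 kJ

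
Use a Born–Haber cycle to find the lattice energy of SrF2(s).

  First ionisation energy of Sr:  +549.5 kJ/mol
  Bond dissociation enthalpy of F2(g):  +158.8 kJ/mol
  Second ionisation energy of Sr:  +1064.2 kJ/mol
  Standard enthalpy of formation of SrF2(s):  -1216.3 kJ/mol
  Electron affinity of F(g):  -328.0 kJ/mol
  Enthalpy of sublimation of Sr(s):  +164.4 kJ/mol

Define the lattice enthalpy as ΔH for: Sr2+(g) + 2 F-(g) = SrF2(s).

U = -2497.2 kJ/mol

ΔHf° = 1·ΔHsub + 1·(ΣIE) + 1·D(F2) + 2·EA + U
-1216.3 = 1·(+164.4) + 1·(+1613.7) + 1·(+158.8) + 2·(-328.0) + U
U = -1216.3 − (+1280.9) = -2497.2 kJ/mol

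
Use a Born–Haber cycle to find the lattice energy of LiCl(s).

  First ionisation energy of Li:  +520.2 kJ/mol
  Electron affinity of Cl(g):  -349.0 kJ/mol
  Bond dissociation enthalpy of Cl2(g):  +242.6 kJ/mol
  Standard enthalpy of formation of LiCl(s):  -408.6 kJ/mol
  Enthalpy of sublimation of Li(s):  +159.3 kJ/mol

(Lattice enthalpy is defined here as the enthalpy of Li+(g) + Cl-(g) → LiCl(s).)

ΔHf° = 1·ΔHsub + 1·(ΣIE) + 1/2·D(Cl2) + 1·EA + U
-408.6 = 1·(+159.3) + 1·(+520.2) + 1/2·(+242.6) + 1·(-349.0) + U
U = -408.6 − (+451.8) = -860.4 kJ/mol

U = -860.4 kJ/mol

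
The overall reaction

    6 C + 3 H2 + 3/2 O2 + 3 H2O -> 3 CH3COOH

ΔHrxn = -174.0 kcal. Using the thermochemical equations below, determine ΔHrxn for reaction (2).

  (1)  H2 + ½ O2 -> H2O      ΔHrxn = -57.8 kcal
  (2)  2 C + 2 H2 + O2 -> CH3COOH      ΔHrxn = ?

(1) reversed and × 3 (reverse to put H2O on the reactant side; scale by 3 for the 3 H2O): (-3)·(-57.8) = +173.4 kcal
(2) × 3 (scale by 3 for the 3 CH3COOH): contributes 3·x
-174.0 = (+173.4) + 3·x
x = (-174.0 − (+173.4)) / (3) = -115.8 kcal

ΔHrxn = -115.8 kcal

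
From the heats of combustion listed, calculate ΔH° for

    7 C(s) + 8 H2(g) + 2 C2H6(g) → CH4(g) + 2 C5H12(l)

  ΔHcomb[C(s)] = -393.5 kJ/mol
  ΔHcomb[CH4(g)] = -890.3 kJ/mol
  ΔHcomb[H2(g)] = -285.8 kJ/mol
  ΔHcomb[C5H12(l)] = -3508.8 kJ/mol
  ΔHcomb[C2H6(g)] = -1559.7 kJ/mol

ΔH° = -252.4 kJ/mol

Using ΔH = Σ nΔHc°(reactants) − Σ nΔHc°(products):
= [7·(-393.5) + 8·(-285.8) + 2·(-1559.7)] − [1·(-890.3) + 2·(-3508.8)]
= -252.4 kJ/mol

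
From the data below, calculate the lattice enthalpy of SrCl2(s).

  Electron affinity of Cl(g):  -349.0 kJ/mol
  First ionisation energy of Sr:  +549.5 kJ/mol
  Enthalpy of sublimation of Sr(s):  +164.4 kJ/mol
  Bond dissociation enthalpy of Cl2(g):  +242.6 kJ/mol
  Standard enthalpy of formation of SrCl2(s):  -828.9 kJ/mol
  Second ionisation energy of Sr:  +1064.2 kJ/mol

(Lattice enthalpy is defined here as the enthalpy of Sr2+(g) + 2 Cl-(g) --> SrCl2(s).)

U = -2151.6 kJ/mol

ΔHf° = 1·ΔHsub + 1·(ΣIE) + 1·D(Cl2) + 2·EA + U
-828.9 = 1·(+164.4) + 1·(+1613.7) + 1·(+242.6) + 2·(-349.0) + U
U = -828.9 − (+1322.7) = -2151.6 kJ/mol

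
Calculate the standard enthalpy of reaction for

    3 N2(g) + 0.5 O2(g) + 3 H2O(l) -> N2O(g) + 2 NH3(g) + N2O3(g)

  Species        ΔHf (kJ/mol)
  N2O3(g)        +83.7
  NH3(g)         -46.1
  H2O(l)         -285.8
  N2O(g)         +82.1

Products: 1·(+82.1) + 2·(-46.1) + 1·(+83.7) = +73.6
Reactants: 3·(+0.0) + 1/2·(+0.0) + 3·(-285.8) = -857.4
ΔH°rxn = (+73.6) − (-857.4) = 931.0 kJ/mol

ΔH°rxn = 931.0 kJ/mol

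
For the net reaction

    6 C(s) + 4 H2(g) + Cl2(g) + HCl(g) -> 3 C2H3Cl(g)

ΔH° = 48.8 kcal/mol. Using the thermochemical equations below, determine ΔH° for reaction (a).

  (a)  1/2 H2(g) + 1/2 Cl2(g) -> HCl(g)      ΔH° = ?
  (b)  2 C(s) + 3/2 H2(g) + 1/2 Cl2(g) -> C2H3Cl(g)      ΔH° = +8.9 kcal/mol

(a) reversed (HCl(g) must end up as a reactant): contributes −x
(b) × 3 (scale by 3 for the 3 C2H3Cl(g)): (3)·(+8.9) = +26.7 kcal/mol
+48.8 = (+26.7) − x
x = (+48.8 − (+26.7)) / (-1) = -22.1 kcal/mol

ΔH° = -22.1 kcal/mol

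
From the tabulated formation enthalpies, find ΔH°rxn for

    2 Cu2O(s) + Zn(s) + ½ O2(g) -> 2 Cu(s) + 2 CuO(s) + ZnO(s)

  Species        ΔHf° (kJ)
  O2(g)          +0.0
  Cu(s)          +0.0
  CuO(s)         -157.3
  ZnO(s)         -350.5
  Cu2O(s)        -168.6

ΔH°rxn = Σ nΔHf°(products) − Σ nΔHf°(reactants).
Products: 2·(+0.0) + 2·(-157.3) + 1·(-350.5) = -665.1
Reactants: 2·(-168.6) + 1·(+0.0) + 1/2·(+0.0) = -337.2
ΔH°rxn = (-665.1) − (-337.2) = -327.9 kJ

ΔH°rxn = -327.9 kJ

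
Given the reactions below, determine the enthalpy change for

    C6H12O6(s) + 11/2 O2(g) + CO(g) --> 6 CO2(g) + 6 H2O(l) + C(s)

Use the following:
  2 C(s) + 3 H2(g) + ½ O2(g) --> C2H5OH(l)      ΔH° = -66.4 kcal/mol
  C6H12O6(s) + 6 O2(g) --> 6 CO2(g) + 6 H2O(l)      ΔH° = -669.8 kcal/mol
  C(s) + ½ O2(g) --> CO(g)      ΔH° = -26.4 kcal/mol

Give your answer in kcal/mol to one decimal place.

equation 1: not needed.
equation 2 as written: -669.8 kcal/mol
equation 3 reversed: +26.4 kcal/mol
ΔH° = (1)·(-669.8) + (-1)·(-26.4) = -643.4 kcal/mol

ΔH° = -643.4 kcal/mol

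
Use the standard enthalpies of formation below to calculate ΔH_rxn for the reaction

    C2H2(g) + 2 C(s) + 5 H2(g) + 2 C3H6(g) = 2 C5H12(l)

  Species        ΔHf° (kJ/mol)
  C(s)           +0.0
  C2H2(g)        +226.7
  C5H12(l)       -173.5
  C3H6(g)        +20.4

Products: 2·(-173.5) = -347.0
Reactants: 1·(+226.7) + 2·(+0.0) + 5·(+0.0) + 2·(+20.4) = +267.5
ΔH_rxn = (-347.0) − (+267.5) = -614.5 kJ/mol

ΔH_rxn = -614.5 kJ/mol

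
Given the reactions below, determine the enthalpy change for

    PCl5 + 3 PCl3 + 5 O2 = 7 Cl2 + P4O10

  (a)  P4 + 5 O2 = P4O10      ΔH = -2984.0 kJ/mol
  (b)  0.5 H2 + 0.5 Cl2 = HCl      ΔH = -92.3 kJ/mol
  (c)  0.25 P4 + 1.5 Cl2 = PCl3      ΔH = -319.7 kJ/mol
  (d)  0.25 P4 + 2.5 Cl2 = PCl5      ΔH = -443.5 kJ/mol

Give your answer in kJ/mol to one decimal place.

ΔH = -1581.4 kJ/mol

(a) as written: -2984.0 kJ/mol
(b): not needed.
(c) reversed and × 3: (-3)·(-319.7) = +959.1 kJ/mol
(d) reversed: +443.5 kJ/mol
Since enthalpy is a state function, ΔH = (-2984.0) + (+959.1) + (+443.5) = -1581.4 kJ/mol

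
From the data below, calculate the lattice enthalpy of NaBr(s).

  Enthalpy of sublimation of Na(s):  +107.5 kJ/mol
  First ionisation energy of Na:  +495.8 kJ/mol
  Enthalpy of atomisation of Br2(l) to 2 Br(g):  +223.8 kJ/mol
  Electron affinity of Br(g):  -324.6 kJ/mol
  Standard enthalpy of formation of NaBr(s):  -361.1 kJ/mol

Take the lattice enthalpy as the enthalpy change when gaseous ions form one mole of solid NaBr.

ΔHf° = 1·ΔHsub + 1·(ΣIE) + 1/2·D(Br2) + 1·EA + U
-361.1 = 1·(+107.5) + 1·(+495.8) + 1/2·(+223.8) + 1·(-324.6) + U
U = -361.1 − (+390.6) = -751.7 kJ/mol

U = -751.7 kJ/mol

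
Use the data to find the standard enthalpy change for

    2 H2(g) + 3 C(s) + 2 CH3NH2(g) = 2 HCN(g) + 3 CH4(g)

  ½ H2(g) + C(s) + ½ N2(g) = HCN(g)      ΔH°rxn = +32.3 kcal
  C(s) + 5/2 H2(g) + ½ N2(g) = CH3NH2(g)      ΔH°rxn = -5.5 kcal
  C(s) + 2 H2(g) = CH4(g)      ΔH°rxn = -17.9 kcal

ΔH°rxn = 21.9 kcal

equation 1 × 2 (×2 to match 2 HCN(g) in the target): (2)·(+32.3) = +64.6 kcal
equation 2 reversed and × 2 (CH3NH2(g) must end up as a reactant; ×2 to match 2 CH3NH2(g) in the target): (-2)·(-5.5) = +11.0 kcal
equation 3 × 3 (×3 to match 3 CH4(g) in the target): (3)·(-17.9) = -53.7 kcal
Since enthalpy is a state function, ΔH°rxn = (+64.6) + (+11.0) + (-53.7) = 21.9 kcal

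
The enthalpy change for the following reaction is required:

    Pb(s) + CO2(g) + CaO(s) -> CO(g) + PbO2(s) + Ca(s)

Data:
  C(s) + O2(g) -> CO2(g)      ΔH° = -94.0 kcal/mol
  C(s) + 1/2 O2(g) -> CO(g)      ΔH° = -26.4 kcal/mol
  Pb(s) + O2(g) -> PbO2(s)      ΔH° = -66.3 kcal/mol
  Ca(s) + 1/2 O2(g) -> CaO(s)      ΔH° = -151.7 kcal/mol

equation 1 reversed (reverse to put CO2(g) on the reactant side): +94.0 kcal/mol
equation 2 as written (CO(g) already on the product side): -26.4 kcal/mol
equation 3 as written (PbO2(s) already on the product side): -66.3 kcal/mol
equation 4 reversed (reverse to put CaO(s) on the reactant side): +151.7 kcal/mol
Since enthalpy is a state function, ΔH° = (-1)·(-94.0) + (1)·(-26.4) + (1)·(-66.3) + (-1)·(-151.7) = 153.0 kcal/mol

ΔH° = 153.0 kcal/mol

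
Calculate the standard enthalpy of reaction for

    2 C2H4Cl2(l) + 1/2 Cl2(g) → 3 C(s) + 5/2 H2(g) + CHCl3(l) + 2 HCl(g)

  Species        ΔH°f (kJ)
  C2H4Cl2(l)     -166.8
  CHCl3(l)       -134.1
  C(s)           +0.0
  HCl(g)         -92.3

ΔHrxn = 14.9 kJ

Products: 3·(+0.0) + 5/2·(+0.0) + 1·(-134.1) + 2·(-92.3) = -318.7
Reactants: 2·(-166.8) + 1/2·(+0.0) = -333.6
ΔHrxn = (-318.7) − (-333.6) = 14.9 kJ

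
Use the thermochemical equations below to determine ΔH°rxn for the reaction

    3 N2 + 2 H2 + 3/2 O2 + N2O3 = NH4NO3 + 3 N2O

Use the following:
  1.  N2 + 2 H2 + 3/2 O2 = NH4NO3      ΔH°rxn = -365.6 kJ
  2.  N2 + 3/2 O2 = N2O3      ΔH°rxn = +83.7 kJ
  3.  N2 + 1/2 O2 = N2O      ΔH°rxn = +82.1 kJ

ΔH°rxn = -203.0 kJ

eq. 1 as written: -365.6 kJ
eq. 2 reversed: -83.7 kJ
eq. 3 × 3: (3)·(+82.1) = +246.3 kJ
ΔH°rxn = (-365.6) + (-83.7) + (+246.3) = -203.0 kJ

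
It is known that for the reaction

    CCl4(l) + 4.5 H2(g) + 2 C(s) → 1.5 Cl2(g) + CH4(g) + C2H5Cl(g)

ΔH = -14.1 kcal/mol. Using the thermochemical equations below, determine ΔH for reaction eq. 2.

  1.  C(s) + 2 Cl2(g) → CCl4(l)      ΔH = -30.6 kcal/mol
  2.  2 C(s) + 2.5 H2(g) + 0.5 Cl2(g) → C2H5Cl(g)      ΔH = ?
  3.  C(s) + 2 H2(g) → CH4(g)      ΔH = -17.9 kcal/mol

ΔH = -26.8 kcal/mol

eq. 1 reversed (CCl4(l) must end up as a reactant): +30.6 kcal/mol
eq. 2 as written (C2H5Cl(g) already on the product side): contributes x
eq. 3 as written (CH4(g) already on the product side): -17.9 kcal/mol
-14.1 = (+30.6) + (-17.9) + x
x = (-14.1 − (+12.7)) / (1) = -26.8 kcal/mol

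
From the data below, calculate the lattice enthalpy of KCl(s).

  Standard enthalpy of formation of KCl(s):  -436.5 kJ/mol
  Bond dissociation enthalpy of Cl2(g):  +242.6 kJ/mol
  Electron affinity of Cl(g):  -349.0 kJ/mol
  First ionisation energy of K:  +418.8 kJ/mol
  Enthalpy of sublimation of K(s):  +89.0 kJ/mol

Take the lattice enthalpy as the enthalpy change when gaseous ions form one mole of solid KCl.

ΔHf° = 1·ΔHsub + 1·(ΣIE) + 1/2·D(Cl2) + 1·EA + U
-436.5 = 1·(+89.0) + 1·(+418.8) + 1/2·(+242.6) + 1·(-349.0) + U
U = -436.5 − (+280.1) = -716.6 kJ/mol

U = -716.6 kJ/mol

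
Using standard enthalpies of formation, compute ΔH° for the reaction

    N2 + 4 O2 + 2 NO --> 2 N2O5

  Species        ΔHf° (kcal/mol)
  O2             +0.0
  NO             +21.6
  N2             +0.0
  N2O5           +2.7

ΔH° = -37.8 kcal/mol

ΔH°rxn = Σ nΔHf°(products) − Σ nΔHf°(reactants).
Products: 2·(+2.7) = +5.4
Reactants: 1·(+0.0) + 4·(+0.0) + 2·(+21.6) = +43.2
ΔH° = (+5.4) − (+43.2) = -37.8 kcal/mol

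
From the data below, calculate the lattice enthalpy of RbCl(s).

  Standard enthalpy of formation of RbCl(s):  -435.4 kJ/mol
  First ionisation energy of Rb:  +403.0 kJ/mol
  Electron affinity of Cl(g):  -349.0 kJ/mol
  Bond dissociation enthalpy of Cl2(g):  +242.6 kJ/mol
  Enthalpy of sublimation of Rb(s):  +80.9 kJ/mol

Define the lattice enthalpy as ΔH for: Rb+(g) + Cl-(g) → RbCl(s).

ΔHf° = 1·ΔHsub + 1·(ΣIE) + 1/2·D(Cl2) + 1·EA + U
-435.4 = 1·(+80.9) + 1·(+403.0) + 1/2·(+242.6) + 1·(-349.0) + U
U = -435.4 − (+256.2) = -691.6 kJ/mol

U = -691.6 kJ/mol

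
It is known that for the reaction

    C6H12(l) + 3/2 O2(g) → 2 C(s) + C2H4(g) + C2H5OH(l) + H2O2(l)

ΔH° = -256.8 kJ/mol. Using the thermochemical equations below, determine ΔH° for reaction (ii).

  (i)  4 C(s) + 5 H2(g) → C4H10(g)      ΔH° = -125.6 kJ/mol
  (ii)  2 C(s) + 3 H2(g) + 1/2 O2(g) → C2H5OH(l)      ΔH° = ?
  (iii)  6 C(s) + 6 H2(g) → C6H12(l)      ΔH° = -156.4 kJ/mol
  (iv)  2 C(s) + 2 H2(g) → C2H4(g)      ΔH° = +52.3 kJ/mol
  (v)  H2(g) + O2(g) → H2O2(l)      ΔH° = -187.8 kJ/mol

(i): not needed.
(ii) as written: contributes x
(iii) reversed: +156.4 kJ/mol
(iv) as written: +52.3 kJ/mol
(v) as written: -187.8 kJ/mol
-256.8 = (+156.4) + (+52.3) + (-187.8) + x
x = (-256.8 − (+20.9)) / (1) = -277.7 kJ/mol

ΔH° = -277.7 kJ/mol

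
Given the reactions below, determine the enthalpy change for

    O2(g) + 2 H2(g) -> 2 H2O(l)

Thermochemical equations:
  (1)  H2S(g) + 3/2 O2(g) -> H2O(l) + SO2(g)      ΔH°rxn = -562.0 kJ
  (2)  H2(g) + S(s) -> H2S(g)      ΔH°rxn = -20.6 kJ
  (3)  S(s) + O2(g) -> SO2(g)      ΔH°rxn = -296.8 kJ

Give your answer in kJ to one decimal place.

ΔH°rxn = -571.6 kJ

(1) × 2 (scale by 2 for the 2 H2O(l)): (2)·(-562.0) = -1124.0 kJ
(2) × 2 (×2 to match 2 H2(g) in the target): (2)·(-20.6) = -41.2 kJ
(3) reversed and × 2: (-2)·(-296.8) = +593.6 kJ
Summing the manipulated equations, ΔH°rxn = (-1124.0) + (-41.2) + (+593.6) = -571.6 kJ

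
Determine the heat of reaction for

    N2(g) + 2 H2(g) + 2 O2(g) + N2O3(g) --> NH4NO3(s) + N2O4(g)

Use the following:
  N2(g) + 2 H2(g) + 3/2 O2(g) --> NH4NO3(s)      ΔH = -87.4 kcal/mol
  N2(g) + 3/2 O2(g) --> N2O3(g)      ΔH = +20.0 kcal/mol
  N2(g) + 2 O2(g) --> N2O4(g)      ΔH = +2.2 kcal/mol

equation 1 as written: -87.4 kcal/mol
equation 2 reversed: -20.0 kcal/mol
equation 3 as written: +2.2 kcal/mol
Summing the manipulated equations, ΔH = (1)·(-87.4) + (-1)·(+20.0) + (1)·(+2.2) = -105.2 kcal/mol

ΔH = -105.2 kcal/mol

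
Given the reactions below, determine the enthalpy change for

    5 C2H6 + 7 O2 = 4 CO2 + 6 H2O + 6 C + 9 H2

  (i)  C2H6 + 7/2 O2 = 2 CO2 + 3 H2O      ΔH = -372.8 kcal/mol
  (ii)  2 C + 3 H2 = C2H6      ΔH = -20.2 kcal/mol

(i) × 2: (2)·(-372.8) = -745.6 kcal/mol
(ii) reversed and × 3: (-3)·(-20.2) = +60.6 kcal/mol
Combining the equations, ΔH = (-745.6) + (+60.6) = -685.0 kcal/mol

ΔH = -685.0 kcal/mol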